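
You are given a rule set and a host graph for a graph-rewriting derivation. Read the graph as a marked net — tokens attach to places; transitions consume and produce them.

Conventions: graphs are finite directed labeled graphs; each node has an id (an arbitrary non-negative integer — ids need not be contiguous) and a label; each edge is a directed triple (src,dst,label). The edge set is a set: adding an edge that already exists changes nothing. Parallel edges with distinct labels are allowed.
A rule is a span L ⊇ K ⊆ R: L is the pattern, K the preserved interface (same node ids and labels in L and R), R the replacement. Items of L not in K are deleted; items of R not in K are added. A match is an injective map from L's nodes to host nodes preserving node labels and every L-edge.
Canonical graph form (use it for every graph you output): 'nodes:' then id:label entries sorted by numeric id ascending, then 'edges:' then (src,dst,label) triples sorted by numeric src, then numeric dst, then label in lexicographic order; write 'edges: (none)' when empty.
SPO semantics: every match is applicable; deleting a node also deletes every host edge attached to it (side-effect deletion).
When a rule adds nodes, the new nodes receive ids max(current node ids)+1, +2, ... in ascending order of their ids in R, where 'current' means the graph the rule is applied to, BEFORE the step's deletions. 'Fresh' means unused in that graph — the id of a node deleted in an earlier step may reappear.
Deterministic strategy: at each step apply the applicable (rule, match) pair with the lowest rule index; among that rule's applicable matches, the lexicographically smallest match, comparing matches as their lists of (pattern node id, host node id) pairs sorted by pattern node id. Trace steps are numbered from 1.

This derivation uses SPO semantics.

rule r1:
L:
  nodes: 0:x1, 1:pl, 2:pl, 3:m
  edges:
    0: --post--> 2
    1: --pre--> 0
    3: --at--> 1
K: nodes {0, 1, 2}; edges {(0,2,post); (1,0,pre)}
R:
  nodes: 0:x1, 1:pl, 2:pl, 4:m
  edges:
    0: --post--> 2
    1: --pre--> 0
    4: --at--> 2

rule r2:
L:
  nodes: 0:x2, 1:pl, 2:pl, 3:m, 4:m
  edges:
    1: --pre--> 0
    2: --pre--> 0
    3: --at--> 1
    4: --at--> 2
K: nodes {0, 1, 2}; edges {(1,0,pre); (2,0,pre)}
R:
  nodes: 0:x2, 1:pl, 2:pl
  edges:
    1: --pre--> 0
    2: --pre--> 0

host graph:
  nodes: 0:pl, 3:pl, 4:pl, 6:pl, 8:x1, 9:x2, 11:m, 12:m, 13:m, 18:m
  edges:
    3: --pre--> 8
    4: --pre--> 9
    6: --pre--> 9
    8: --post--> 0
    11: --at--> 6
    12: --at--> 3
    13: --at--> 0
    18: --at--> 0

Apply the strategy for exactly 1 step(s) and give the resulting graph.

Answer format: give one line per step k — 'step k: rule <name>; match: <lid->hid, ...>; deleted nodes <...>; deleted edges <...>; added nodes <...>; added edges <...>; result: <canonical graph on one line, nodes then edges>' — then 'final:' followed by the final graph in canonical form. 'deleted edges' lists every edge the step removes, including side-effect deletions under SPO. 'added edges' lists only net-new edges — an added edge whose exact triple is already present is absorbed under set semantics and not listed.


step 1: rule r1; match: 0->8, 1->3, 2->0, 3->12; deleted nodes 12; deleted edges (12,3,at); added nodes 19; added edges (19,0,at); result: nodes: 0:pl, 3:pl, 4:pl, 6:pl, 8:x1, 9:x2, 11:m, 13:m, 18:m, 19:m edges: (3,8,pre); (4,9,pre); (6,9,pre); (8,0,post); (11,6,at); (13,0,at); (18,0,at); (19,0,at)
final:
nodes: 0:pl, 3:pl, 4:pl, 6:pl, 8:x1, 9:x2, 11:m, 13:m, 18:m, 19:m
edges: (3,8,pre); (4,9,pre); (6,9,pre); (8,0,post); (11,6,at); (13,0,at); (18,0,at); (19,0,at)


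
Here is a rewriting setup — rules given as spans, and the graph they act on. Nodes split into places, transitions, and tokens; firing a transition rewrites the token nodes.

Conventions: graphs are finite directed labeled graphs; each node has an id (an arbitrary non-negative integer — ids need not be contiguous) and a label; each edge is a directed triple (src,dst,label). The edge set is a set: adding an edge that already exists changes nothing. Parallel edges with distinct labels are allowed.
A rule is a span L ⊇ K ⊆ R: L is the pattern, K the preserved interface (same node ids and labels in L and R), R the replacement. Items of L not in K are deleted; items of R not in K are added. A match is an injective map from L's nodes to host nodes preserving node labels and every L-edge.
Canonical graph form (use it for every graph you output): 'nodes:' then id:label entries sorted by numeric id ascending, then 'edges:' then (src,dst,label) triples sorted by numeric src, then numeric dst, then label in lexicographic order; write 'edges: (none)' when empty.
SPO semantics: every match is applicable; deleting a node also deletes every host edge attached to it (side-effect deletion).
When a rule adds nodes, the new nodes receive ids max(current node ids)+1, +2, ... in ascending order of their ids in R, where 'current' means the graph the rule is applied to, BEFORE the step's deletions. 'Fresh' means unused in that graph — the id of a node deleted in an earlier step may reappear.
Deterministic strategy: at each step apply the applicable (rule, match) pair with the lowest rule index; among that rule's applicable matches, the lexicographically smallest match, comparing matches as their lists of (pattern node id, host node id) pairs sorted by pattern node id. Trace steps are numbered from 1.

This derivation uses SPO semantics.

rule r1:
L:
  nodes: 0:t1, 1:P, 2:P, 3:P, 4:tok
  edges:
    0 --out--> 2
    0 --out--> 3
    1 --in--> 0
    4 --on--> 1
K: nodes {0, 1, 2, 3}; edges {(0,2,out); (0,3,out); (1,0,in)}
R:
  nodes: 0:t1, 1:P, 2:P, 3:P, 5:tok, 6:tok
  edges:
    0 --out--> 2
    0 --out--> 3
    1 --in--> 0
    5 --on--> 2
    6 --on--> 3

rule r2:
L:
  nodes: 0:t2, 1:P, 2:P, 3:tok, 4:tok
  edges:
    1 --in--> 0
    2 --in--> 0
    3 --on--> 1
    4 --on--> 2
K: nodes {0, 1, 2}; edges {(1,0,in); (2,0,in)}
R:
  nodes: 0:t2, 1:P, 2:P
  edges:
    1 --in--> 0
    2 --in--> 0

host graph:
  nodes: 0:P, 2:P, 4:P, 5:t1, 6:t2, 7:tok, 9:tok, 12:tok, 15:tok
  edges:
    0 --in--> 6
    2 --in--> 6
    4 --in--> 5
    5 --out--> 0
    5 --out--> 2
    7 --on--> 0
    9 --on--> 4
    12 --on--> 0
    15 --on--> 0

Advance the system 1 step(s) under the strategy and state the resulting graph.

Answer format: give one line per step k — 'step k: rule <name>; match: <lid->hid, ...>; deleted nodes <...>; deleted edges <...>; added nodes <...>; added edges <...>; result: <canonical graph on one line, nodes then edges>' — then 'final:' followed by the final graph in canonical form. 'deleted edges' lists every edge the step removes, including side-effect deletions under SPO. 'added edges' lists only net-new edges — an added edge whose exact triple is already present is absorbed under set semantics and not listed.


step 1: rule r1; match: 0->5, 1->4, 2->0, 3->2, 4->9; deleted nodes 9; deleted edges (9,4,on); added nodes 16, 17; added edges (16,0,on); (17,2,on); result: nodes: 0:P, 2:P, 4:P, 5:t1, 6:t2, 7:tok, 12:tok, 15:tok, 16:tok, 17:tok edges: (0,6,in); (2,6,in); (4,5,in); (5,0,out); (5,2,out); (7,0,on); (12,0,on); (15,0,on); (16,0,on); (17,2,on)
final:
nodes: 0:P, 2:P, 4:P, 5:t1, 6:t2, 7:tok, 12:tok, 15:tok, 16:tok, 17:tok
edges: (0,6,in); (2,6,in); (4,5,in); (5,0,out); (5,2,out); (7,0,on); (12,0,on); (15,0,on); (16,0,on); (17,2,on)


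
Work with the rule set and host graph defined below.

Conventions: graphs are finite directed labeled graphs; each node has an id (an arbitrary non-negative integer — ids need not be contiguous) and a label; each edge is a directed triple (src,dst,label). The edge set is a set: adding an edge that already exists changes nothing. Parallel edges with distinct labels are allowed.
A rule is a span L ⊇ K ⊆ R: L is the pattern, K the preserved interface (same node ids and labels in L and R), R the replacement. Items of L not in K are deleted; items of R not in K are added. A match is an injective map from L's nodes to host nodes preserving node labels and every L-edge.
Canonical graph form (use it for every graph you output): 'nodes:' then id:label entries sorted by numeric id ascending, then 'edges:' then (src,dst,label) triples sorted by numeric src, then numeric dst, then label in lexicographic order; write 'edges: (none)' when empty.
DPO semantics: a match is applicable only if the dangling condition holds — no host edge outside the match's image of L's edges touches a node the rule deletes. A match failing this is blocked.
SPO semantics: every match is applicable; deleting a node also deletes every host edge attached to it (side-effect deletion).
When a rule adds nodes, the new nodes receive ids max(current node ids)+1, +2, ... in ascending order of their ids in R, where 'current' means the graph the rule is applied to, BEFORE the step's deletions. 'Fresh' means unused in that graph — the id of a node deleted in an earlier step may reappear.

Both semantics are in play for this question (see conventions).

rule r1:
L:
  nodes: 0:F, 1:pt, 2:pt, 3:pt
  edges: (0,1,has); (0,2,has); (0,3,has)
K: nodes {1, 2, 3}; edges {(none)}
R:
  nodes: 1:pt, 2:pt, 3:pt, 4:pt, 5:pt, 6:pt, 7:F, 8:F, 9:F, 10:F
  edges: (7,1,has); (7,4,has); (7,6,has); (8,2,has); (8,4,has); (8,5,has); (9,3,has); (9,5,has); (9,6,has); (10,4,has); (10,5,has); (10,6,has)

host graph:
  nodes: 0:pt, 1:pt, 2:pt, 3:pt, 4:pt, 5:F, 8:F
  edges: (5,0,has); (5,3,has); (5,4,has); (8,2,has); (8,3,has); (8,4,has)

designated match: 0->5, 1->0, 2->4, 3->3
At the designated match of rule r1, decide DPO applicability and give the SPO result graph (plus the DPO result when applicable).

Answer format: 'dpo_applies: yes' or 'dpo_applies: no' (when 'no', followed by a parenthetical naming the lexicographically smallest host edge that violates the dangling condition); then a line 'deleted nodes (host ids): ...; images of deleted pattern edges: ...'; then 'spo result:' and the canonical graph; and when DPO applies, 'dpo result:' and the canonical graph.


dpo_applies: yes
deleted nodes (host ids): 5; images of deleted pattern edges: (5,0,has); (5,3,has); (5,4,has)
spo result:
nodes: 0:pt, 1:pt, 2:pt, 3:pt, 4:pt, 8:F, 9:pt, 10:pt, 11:pt, 12:F, 13:F, 14:F, 15:F
edges: (8,2,has); (8,3,has); (8,4,has); (12,0,has); (12,9,has); (12,11,has); (13,4,has); (13,9,has); (13,10,has); (14,3,has); (14,10,has); (14,11,has); (15,9,has); (15,10,has); (15,11,has)
dpo result:
nodes: 0:pt, 1:pt, 2:pt, 3:pt, 4:pt, 8:F, 9:pt, 10:pt, 11:pt, 12:F, 13:F, 14:F, 15:F
edges: (8,2,has); (8,3,has); (8,4,has); (12,0,has); (12,9,has); (12,11,has); (13,4,has); (13,9,has); (13,10,has); (14,3,has); (14,10,has); (14,11,has); (15,9,has); (15,10,has); (15,11,has)


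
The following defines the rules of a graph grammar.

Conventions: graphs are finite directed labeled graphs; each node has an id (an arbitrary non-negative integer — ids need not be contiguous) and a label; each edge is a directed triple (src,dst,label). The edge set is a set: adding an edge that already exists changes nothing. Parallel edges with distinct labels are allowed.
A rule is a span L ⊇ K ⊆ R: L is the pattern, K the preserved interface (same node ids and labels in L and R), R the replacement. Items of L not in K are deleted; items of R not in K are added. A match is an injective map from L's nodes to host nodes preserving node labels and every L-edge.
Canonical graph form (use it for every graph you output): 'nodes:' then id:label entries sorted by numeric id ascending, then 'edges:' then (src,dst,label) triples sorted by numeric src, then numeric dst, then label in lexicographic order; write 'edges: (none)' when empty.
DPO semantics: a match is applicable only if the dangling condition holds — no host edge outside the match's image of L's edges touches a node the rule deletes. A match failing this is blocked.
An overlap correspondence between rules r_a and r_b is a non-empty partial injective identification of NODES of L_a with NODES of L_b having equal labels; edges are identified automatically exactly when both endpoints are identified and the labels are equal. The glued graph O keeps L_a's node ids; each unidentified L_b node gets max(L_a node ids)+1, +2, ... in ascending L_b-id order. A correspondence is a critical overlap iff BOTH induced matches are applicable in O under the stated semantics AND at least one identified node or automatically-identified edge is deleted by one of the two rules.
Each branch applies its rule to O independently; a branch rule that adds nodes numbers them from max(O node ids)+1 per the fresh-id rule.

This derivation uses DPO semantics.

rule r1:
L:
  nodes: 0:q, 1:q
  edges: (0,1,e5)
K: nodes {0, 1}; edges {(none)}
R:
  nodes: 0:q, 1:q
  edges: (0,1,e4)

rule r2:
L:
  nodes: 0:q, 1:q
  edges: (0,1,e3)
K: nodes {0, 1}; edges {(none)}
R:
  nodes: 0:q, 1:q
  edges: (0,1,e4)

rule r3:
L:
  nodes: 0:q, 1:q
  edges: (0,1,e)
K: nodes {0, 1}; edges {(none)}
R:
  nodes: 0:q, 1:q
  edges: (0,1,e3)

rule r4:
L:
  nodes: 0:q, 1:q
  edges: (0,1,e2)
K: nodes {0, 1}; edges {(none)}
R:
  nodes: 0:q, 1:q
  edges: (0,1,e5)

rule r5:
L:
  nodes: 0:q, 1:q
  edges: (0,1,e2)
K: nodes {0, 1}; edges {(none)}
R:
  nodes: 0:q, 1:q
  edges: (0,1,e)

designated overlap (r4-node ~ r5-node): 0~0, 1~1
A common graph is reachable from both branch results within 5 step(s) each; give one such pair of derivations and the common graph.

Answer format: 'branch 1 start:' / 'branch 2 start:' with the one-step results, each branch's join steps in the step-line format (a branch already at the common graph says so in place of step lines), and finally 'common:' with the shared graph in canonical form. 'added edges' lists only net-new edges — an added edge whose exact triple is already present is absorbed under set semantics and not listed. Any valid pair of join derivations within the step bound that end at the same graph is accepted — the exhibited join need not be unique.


branch 1 start:
nodes: 0:q, 1:q
edges: (0,1,e5)
branch 2 start:
nodes: 0:q, 1:q
edges: (0,1,e)
branch 1 step 1: rule r1; match: 0->0, 1->1; deleted nodes (none); deleted edges (0,1,e5); added nodes (none); added edges (0,1,e4); result: nodes: 0:q, 1:q edges: (0,1,e4)
branch 2 step 1: rule r3; match: 0->0, 1->1; deleted nodes (none); deleted edges (0,1,e); added nodes (none); added edges (0,1,e3); result: nodes: 0:q, 1:q edges: (0,1,e3)
branch 2 step 2: rule r2; match: 0->0, 1->1; deleted nodes (none); deleted edges (0,1,e3); added nodes (none); added edges (0,1,e4); result: nodes: 0:q, 1:q edges: (0,1,e4)
common:
nodes: 0:q, 1:q
edges: (0,1,e4)


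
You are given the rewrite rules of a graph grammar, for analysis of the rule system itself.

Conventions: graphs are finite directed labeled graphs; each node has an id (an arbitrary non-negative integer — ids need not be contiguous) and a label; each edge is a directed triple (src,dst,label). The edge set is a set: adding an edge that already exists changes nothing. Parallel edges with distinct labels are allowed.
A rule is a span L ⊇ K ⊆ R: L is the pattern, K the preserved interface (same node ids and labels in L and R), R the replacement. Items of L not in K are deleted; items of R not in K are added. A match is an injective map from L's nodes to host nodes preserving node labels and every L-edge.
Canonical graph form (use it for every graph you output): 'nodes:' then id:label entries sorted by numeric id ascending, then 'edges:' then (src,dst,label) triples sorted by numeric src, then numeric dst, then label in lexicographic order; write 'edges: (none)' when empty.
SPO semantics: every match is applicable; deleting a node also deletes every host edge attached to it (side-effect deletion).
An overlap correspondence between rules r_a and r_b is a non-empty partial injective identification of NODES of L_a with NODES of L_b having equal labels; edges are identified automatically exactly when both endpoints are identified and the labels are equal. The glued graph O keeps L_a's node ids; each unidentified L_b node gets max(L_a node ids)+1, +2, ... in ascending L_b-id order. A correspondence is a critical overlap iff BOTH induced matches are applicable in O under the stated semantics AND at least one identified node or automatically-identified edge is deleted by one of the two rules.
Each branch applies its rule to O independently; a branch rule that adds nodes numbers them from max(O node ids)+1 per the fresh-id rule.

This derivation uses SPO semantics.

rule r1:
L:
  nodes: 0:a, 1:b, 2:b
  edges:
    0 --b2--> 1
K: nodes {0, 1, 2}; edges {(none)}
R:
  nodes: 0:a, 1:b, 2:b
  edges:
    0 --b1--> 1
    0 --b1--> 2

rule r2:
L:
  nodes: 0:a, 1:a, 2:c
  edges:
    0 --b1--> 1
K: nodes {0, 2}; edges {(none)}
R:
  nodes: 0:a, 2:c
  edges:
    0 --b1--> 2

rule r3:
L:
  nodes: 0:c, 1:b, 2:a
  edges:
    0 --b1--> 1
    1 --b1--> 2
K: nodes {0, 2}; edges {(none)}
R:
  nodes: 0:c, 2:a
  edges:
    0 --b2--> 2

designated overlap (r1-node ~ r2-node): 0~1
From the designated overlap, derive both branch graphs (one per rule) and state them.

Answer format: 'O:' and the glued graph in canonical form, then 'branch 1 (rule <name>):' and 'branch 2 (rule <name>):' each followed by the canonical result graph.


O:
nodes: 0:a, 1:b, 2:b, 3:a, 4:c
edges: (0,1,b2); (3,0,b1)
branch 1 (rule r1):
nodes: 0:a, 1:b, 2:b, 3:a, 4:c
edges: (0,1,b1); (0,2,b1); (3,0,b1)
branch 2 (rule r2):
nodes: 1:b, 2:b, 3:a, 4:c
edges: (3,4,b1)


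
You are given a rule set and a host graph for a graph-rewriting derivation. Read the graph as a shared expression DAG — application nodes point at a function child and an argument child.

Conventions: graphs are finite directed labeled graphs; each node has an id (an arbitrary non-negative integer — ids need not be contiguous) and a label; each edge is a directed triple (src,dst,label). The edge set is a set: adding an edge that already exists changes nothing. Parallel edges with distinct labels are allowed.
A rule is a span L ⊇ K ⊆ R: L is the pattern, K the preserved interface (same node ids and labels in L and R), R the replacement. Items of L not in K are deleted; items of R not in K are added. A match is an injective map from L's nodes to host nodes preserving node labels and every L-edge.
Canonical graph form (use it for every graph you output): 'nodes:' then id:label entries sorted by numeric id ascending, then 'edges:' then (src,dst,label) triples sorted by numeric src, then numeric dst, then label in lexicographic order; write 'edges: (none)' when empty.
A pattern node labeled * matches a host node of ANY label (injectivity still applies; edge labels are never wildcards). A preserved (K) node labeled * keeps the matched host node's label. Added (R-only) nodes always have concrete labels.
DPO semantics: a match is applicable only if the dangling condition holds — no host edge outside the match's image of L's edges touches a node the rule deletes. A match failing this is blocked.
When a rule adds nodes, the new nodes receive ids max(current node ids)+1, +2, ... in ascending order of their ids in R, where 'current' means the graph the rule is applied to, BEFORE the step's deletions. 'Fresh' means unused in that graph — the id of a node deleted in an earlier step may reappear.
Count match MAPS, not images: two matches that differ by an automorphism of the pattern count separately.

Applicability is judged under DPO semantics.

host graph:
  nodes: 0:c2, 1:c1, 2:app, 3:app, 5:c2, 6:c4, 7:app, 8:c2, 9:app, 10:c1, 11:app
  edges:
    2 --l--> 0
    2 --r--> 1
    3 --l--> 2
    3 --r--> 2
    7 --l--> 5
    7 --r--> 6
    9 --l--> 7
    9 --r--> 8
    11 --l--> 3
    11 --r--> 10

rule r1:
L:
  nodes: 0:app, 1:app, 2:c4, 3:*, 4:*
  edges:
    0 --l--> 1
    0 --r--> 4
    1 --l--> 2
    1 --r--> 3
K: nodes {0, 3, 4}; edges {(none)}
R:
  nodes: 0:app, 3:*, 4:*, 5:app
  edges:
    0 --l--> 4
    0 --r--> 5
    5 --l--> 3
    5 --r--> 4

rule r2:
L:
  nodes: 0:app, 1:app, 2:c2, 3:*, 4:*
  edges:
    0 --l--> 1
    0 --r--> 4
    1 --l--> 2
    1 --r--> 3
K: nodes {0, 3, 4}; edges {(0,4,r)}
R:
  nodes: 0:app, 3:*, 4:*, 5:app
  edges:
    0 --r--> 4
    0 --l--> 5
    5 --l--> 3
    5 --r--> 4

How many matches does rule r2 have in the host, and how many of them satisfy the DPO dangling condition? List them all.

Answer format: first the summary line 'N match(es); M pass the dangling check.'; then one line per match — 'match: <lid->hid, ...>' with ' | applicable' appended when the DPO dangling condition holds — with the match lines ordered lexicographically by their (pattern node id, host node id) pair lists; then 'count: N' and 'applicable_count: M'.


1 match(es); 1 pass the dangling check.
match: 0->9, 1->7, 2->5, 3->6, 4->8 | applicable
count: 1
applicable_count: 1


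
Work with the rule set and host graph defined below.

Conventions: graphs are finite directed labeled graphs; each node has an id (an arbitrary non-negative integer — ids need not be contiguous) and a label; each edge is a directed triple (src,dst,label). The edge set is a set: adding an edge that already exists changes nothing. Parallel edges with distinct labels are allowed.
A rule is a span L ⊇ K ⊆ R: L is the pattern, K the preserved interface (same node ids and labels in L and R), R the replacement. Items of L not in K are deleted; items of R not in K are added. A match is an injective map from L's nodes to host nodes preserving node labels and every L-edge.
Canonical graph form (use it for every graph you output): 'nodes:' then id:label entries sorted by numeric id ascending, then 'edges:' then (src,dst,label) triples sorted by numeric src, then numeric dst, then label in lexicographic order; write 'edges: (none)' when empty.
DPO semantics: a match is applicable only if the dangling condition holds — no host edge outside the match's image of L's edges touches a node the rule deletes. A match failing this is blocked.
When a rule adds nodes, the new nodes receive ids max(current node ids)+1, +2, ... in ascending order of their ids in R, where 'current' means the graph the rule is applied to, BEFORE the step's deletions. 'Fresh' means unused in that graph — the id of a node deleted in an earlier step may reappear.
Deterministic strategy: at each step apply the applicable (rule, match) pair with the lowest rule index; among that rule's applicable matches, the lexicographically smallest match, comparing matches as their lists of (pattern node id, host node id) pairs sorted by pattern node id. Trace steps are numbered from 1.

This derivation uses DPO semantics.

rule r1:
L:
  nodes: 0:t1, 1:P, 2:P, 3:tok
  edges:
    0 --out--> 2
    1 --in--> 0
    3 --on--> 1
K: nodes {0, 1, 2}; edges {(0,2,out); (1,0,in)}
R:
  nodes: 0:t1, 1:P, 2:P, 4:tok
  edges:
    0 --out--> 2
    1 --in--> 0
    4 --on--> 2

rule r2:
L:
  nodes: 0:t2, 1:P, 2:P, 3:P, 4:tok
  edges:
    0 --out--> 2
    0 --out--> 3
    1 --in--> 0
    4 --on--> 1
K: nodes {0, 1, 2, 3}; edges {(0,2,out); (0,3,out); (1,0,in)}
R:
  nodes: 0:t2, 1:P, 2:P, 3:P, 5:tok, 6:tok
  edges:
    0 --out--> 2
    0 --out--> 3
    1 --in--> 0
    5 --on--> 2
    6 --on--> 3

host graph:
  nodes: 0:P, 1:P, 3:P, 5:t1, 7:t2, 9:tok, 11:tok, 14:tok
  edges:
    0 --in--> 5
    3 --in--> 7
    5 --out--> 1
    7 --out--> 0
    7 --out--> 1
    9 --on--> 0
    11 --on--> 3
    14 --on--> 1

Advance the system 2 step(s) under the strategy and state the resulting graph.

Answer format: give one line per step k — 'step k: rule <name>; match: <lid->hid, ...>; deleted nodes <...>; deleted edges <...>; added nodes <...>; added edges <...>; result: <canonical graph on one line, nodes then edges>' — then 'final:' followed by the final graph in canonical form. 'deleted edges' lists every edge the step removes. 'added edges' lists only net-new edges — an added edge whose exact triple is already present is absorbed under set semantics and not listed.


step 1: rule r1; match: 0->5, 1->0, 2->1, 3->9; deleted nodes 9; deleted edges (9,0,on); added nodes 15; added edges (15,1,on); result: nodes: 0:P, 1:P, 3:P, 5:t1, 7:t2, 11:tok, 14:tok, 15:tok edges: (0,5,in); (3,7,in); (5,1,out); (7,0,out); (7,1,out); (11,3,on); (14,1,on); (15,1,on)
step 2: rule r2; match: 0->7, 1->3, 2->0, 3->1, 4->11; deleted nodes 11; deleted edges (11,3,on); added nodes 16, 17; added edges (16,0,on); (17,1,on); result: nodes: 0:P, 1:P, 3:P, 5:t1, 7:t2, 14:tok, 15:tok, 16:tok, 17:tok edges: (0,5,in); (3,7,in); (5,1,out); (7,0,out); (7,1,out); (14,1,on); (15,1,on); (16,0,on); (17,1,on)
final:
nodes: 0:P, 1:P, 3:P, 5:t1, 7:t2, 14:tok, 15:tok, 16:tok, 17:tok
edges: (0,5,in); (3,7,in); (5,1,out); (7,0,out); (7,1,out); (14,1,on); (15,1,on); (16,0,on); (17,1,on)


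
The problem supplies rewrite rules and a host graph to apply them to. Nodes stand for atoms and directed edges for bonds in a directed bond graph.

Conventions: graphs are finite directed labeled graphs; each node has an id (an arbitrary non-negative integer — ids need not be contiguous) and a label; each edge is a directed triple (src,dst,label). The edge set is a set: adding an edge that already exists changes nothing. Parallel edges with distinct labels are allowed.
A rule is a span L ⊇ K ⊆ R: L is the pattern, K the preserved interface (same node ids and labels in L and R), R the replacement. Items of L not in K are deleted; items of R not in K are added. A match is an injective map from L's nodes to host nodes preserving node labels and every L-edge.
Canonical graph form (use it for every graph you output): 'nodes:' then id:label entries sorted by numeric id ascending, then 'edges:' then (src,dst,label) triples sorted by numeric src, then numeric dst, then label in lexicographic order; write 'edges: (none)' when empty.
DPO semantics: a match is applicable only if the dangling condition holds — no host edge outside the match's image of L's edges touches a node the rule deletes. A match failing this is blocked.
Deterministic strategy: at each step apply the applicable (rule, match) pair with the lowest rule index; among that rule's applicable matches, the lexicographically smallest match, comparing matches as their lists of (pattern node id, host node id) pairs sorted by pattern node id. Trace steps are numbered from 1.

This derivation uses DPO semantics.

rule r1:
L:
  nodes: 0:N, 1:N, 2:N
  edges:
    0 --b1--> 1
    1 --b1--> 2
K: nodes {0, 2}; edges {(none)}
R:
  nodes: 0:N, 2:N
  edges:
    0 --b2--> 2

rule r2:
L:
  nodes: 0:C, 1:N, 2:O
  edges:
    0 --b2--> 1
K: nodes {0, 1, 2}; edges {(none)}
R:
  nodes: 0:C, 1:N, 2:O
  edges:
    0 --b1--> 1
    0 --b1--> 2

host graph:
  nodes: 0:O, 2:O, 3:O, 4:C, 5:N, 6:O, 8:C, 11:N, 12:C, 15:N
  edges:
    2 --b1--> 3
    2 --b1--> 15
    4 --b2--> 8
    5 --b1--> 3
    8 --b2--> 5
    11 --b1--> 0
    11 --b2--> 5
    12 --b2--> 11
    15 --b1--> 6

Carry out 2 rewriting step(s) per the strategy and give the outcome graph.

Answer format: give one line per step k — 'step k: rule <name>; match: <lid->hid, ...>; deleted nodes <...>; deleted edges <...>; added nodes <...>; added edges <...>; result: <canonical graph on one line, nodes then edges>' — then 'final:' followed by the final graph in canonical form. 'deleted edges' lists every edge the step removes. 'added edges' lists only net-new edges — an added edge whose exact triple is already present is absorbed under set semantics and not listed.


step 1: rule r2; match: 0->8, 1->5, 2->0; deleted nodes (none); deleted edges (8,5,b2); added nodes (none); added edges (8,0,b1); (8,5,b1); result: nodes: 0:O, 2:O, 3:O, 4:C, 5:N, 6:O, 8:C, 11:N, 12:C, 15:N edges: (2,3,b1); (2,15,b1); (4,8,b2); (5,3,b1); (8,0,b1); (8,5,b1); (11,0,b1); (11,5,b2); (12,11,b2); (15,6,b1)
step 2: rule r2; match: 0->12, 1->11, 2->0; deleted nodes (none); deleted edges (12,11,b2); added nodes (none); added edges (12,0,b1); (12,11,b1); result: nodes: 0:O, 2:O, 3:O, 4:C, 5:N, 6:O, 8:C, 11:N, 12:C, 15:N edges: (2,3,b1); (2,15,b1); (4,8,b2); (5,3,b1); (8,0,b1); (8,5,b1); (11,0,b1); (11,5,b2); (12,0,b1); (12,11,b1); (15,6,b1)
final:
nodes: 0:O, 2:O, 3:O, 4:C, 5:N, 6:O, 8:C, 11:N, 12:C, 15:N
edges: (2,3,b1); (2,15,b1); (4,8,b2); (5,3,b1); (8,0,b1); (8,5,b1); (11,0,b1); (11,5,b2); (12,0,b1); (12,11,b1); (15,6,b1)


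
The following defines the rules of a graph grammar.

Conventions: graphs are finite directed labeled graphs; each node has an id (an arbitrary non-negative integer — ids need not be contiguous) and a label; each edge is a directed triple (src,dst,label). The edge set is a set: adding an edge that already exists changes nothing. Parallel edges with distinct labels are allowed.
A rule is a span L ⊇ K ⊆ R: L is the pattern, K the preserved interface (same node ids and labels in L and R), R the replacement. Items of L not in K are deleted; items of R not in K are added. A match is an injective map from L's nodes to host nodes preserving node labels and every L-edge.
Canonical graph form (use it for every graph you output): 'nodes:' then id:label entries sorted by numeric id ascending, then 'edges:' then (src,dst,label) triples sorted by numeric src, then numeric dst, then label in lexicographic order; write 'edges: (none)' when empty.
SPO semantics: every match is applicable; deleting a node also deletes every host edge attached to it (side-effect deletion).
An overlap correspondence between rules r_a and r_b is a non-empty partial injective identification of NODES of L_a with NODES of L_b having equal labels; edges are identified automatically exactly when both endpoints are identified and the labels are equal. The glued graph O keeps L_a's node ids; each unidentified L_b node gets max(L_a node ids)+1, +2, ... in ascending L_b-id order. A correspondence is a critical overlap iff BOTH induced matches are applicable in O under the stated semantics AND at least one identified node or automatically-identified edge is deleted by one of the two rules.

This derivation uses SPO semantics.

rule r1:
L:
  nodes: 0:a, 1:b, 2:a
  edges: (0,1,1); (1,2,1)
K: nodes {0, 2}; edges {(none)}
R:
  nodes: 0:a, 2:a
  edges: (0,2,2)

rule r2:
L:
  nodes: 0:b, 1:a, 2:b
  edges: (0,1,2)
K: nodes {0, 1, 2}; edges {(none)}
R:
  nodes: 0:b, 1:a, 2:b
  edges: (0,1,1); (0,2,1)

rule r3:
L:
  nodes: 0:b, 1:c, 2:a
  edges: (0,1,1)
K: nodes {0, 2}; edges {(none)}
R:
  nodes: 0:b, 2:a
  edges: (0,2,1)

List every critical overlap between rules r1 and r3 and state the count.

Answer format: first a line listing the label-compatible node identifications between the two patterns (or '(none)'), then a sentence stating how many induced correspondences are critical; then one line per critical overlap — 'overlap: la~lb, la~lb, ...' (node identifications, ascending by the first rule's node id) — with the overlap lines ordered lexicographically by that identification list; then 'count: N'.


label-compatible node identifications between L(r1) and L(r3): 0~2, 1~0, 2~2
3 of the induced correspondences are critical overlaps of r1 and r3.
overlap: 0~2, 1~0
overlap: 1~0
overlap: 1~0, 2~2
count: 3


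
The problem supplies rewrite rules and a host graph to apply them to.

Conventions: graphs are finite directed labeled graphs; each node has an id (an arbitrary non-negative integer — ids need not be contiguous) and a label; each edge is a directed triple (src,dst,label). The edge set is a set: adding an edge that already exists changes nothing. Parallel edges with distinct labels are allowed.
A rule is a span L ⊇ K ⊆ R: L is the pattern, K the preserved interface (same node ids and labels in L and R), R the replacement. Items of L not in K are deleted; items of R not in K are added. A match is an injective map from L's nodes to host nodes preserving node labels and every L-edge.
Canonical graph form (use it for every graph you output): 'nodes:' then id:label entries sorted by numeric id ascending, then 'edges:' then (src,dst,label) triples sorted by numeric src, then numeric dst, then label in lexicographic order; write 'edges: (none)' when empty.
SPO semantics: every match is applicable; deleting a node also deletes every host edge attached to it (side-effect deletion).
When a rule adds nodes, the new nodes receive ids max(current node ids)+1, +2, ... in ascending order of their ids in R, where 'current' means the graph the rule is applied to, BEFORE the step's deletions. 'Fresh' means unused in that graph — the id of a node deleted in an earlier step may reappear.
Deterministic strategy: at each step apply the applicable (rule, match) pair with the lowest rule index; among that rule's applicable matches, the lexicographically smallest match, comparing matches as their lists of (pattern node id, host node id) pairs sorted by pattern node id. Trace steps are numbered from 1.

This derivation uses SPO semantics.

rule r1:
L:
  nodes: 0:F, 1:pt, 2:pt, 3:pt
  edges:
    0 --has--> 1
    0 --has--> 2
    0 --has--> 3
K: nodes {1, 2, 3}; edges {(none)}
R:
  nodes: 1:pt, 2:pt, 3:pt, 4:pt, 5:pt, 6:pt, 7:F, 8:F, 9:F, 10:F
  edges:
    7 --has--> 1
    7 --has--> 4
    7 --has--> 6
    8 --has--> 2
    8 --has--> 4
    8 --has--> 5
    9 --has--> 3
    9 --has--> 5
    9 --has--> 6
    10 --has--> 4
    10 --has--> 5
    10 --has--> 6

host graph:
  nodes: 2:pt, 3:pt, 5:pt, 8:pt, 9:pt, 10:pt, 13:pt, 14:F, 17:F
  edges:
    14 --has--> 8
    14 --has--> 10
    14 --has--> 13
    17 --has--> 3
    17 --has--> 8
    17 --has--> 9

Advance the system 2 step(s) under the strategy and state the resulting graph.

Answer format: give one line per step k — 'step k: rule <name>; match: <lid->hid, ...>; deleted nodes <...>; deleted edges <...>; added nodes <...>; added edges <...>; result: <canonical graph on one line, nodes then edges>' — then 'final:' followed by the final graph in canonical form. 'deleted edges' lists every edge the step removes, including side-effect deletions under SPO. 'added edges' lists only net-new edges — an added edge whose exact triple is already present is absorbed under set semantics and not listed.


step 1: rule r1; match: 0->14, 1->8, 2->10, 3->13; deleted nodes 14; deleted edges (14,8,has); (14,10,has); (14,13,has); added nodes 18, 19, 20, 21, 22, 23, 24; added edges (21,8,has); (21,18,has); (21,20,has); (22,10,has); (22,18,has); (22,19,has); (23,13,has); (23,19,has); (23,20,has); (24,18,has); (24,19,has); (24,20,has); result: nodes: 2:pt, 3:pt, 5:pt, 8:pt, 9:pt, 10:pt, 13:pt, 17:F, 18:pt, 19:pt, 20:pt, 21:F, 22:F, 23:F, 24:F edges: (17,3,has); (17,8,has); (17,9,has); (21,8,has); (21,18,has); (21,20,has); (22,10,has); (22,18,has); (22,19,has); (23,13,has); (23,19,has); (23,20,has); (24,18,has); (24,19,has); (24,20,has)
step 2: rule r1; match: 0->17, 1->3, 2->8, 3->9; deleted nodes 17; deleted edges (17,3,has); (17,8,has); (17,9,has); added nodes 25, 26, 27, 28, 29, 30, 31; added edges (28,3,has); (28,25,has); (28,27,has); (29,8,has); (29,25,has); (29,26,has); (30,9,has); (30,26,has); (30,27,has); (31,25,has); (31,26,has); (31,27,has); result: nodes: 2:pt, 3:pt, 5:pt, 8:pt, 9:pt, 10:pt, 13:pt, 18:pt, 19:pt, 20:pt, 21:F, 22:F, 23:F, 24:F, 25:pt, 26:pt, 27:pt, 28:F, 29:F, 30:F, 31:F edges: (21,8,has); (21,18,has); (21,20,has); (22,10,has); (22,18,has); (22,19,has); (23,13,has); (23,19,has); (23,20,has); (24,18,has); (24,19,has); (24,20,has); (28,3,has); (28,25,has); (28,27,has); (29,8,has); (29,25,has); (29,26,has); (30,9,has); (30,26,has); (30,27,has); (31,25,has); (31,26,has); (31,27,has)
final:
nodes: 2:pt, 3:pt, 5:pt, 8:pt, 9:pt, 10:pt, 13:pt, 18:pt, 19:pt, 20:pt, 21:F, 22:F, 23:F, 24:F, 25:pt, 26:pt, 27:pt, 28:F, 29:F, 30:F, 31:F
edges: (21,8,has); (21,18,has); (21,20,has); (22,10,has); (22,18,has); (22,19,has); (23,13,has); (23,19,has); (23,20,has); (24,18,has); (24,19,has); (24,20,has); (28,3,has); (28,25,has); (28,27,has); (29,8,has); (29,25,has); (29,26,has); (30,9,has); (30,26,has); (30,27,has); (31,25,has); (31,26,has); (31,27,has)


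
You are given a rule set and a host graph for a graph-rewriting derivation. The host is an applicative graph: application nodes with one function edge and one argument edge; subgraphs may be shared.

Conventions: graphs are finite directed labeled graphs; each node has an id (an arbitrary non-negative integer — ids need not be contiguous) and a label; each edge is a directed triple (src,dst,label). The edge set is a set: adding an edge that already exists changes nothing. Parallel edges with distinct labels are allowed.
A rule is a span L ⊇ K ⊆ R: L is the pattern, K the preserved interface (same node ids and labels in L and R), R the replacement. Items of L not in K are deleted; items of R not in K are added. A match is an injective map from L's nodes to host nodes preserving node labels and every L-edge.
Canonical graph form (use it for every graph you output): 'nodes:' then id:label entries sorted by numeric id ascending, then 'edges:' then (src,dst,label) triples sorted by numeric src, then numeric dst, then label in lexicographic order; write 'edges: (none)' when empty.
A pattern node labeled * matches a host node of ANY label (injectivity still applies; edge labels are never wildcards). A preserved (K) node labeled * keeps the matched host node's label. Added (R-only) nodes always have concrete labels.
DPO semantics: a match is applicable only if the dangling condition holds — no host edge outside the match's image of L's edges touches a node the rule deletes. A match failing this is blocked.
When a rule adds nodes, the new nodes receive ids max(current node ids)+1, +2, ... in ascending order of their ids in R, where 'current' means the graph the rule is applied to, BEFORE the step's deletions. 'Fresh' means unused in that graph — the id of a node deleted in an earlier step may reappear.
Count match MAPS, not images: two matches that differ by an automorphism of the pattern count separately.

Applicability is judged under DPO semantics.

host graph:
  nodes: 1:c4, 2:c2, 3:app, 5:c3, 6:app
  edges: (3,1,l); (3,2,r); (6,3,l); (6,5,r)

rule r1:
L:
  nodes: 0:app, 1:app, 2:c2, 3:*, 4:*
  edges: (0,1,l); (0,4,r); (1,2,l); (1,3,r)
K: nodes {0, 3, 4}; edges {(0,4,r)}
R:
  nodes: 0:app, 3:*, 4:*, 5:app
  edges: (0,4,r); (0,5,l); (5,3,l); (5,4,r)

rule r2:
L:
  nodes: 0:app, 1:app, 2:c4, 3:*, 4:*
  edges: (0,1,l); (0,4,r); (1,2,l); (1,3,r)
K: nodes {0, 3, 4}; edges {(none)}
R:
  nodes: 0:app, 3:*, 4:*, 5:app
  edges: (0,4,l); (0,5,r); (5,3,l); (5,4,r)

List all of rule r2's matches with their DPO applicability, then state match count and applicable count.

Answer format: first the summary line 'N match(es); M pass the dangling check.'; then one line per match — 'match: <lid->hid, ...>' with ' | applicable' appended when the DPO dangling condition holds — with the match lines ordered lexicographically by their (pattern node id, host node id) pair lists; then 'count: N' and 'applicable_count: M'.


1 match(es); 1 pass the dangling check.
match: 0->6, 1->3, 2->1, 3->2, 4->5 | applicable
count: 1
applicable_count: 1


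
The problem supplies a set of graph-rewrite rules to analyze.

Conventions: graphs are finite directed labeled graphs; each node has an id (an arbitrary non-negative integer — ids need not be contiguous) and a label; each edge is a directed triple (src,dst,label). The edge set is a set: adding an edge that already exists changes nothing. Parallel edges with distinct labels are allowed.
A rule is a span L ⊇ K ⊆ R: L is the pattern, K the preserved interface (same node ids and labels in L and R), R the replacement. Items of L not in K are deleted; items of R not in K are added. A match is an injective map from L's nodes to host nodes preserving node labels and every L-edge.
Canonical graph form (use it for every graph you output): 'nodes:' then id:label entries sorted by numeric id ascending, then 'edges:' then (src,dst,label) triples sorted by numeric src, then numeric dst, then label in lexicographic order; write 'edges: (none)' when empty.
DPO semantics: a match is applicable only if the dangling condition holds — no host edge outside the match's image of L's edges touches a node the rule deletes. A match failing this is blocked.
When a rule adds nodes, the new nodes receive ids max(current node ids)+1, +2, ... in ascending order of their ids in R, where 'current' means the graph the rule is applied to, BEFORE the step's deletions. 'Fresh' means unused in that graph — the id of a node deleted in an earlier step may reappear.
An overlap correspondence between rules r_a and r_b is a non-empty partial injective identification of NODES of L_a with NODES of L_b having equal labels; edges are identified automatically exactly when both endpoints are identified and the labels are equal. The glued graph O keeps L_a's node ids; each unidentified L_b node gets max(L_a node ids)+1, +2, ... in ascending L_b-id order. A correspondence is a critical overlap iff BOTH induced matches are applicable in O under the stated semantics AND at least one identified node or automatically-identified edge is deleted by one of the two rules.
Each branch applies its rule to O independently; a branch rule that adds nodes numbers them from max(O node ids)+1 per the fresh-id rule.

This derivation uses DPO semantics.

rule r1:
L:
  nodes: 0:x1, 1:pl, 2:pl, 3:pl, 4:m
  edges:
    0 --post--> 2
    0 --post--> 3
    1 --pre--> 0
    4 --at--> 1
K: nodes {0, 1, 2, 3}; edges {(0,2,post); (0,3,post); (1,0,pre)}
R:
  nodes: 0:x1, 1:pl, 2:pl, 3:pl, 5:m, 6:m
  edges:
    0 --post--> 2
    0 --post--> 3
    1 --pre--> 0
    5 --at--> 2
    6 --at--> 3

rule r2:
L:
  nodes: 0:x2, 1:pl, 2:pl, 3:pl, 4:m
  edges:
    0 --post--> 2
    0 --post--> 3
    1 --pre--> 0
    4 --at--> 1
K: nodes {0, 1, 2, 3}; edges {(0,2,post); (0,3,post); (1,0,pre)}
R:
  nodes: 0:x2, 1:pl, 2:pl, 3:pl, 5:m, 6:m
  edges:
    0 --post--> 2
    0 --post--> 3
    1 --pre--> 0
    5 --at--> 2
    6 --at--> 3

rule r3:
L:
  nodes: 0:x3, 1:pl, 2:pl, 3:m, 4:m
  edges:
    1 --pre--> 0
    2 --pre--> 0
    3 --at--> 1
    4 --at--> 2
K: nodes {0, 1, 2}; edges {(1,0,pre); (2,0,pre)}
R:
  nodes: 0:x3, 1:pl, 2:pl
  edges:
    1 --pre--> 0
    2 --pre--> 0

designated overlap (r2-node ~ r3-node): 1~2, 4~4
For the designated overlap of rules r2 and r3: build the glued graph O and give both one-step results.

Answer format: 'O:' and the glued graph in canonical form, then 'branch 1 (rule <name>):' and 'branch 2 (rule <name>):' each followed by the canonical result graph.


O:
nodes: 0:x2, 1:pl, 2:pl, 3:pl, 4:m, 5:x3, 6:pl, 7:m
edges: (0,2,post); (0,3,post); (1,0,pre); (1,5,pre); (4,1,at); (6,5,pre); (7,6,at)
branch 1 (rule r2):
nodes: 0:x2, 1:pl, 2:pl, 3:pl, 5:x3, 6:pl, 7:m, 8:m, 9:m
edges: (0,2,post); (0,3,post); (1,0,pre); (1,5,pre); (6,5,pre); (7,6,at); (8,2,at); (9,3,at)
branch 2 (rule r3):
nodes: 0:x2, 1:pl, 2:pl, 3:pl, 5:x3, 6:pl
edges: (0,2,post); (0,3,post); (1,0,pre); (1,5,pre); (6,5,pre)
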